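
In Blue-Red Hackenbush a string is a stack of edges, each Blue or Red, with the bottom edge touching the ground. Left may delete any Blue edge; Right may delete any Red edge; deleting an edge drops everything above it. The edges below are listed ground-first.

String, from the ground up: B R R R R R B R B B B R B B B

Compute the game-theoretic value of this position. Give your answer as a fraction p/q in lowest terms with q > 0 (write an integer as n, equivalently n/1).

Prefix values for B R R R R R B R B B B R B B B via {L|R} + simplicity:
1 of 15 · B · max L 0 · min R +∞ so 1
2 of 15 · BR · max L 0 · min R 1 so 1/2
3 of 15 · BRR · max L 0 · min R 1/2 so 1/4
4 of 15 · BRRR · max L 0 · min R 1/4 so 1/8
5 of 15 · BRRRR · max L 0 · min R 1/8 so 1/16
6 of 15 · BRRRRR · max L 0 · min R 1/16 so 1/32
7 of 15 · BRRRRRB · max L 1/32 · min R 1/16 so 3/64
8 of 15 · BRRRRRBR · max L 1/32 · min R 3/64 so 5/128
9 of 15 · BRRRRRBRB · max L 5/128 · min R 3/64 so 11/256
10 of 15 · BRRRRRBRBB · max L 11/256 · min R 3/64 so 23/512
11 of 15 · BRRRRRBRBBB · max L 23/512 · min R 3/64 so 47/1024
12 of 15 · BRRRRRBRBBBR · max L 23/512 · min R 47/1024 so 93/2048
13 of 15 · BRRRRRBRBBBRB · max L 93/2048 · min R 47/1024 so 187/4096
14 of 15 · BRRRRRBRBBBRBB · max L 187/4096 · min R 47/1024 so 375/8192
15 of 15 · BRRRRRBRBBBRBBB · max L 375/8192 · min R 47/1024 so 751/16384

751/16384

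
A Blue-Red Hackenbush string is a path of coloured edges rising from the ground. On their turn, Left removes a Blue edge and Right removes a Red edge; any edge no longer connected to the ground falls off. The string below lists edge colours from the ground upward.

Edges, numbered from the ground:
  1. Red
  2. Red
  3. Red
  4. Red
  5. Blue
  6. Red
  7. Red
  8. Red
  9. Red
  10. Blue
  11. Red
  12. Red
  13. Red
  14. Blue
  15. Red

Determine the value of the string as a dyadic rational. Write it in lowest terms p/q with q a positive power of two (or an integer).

Prefix values for Red Red Red Red Blue Red Red Red Red Blue Red Red Red Blue Red via {L|R} + simplicity:
v(R) = {  | 0 } ⇒ -1
v(RR) = {  | -1 0 } ⇒ -2
v(RRR) = {  | -2 -1 0 } ⇒ -3
v(RRRR) = {  | -3 -2 -1 0 } ⇒ -4
v(RRRRB) = { -4 | -3 -2 -1 0 } ⇒ -7/2
v(RRRRBR) = { -4 | -7/2 -3 -2 -1 0 } ⇒ -15/4
v(RRRRBRR) = { -4 | -15/4 -7/2 -3 -2 -1 0 } ⇒ -31/8
v(RRRRBRRR) = { -4 | -31/8 -15/4 -7/2 -3 -2 -1 0 } ⇒ -63/16
v(RRRRBRRRR) = { -4 | -63/16 -31/8 -15/4 -7/2 -3 -2 -1 0 } ⇒ -127/32
v(RRRRBRRRRB) = { -4 -127/32 | -63/16 -31/8 -15/4 -7/2 -3 -2 -1 0 } ⇒ -253/64
v(RRRRBRRRRBR) = { -4 -127/32 | -253/64 -63/16 -31/8 -15/4 -7/2 -3 -2 -1 0 } ⇒ -507/128
v(RRRRBRRRRBRR) = { -4 -127/32 | -507/128 -253/64 -63/16 -31/8 -15/4 -7/2 -3 -2 -1 0 } ⇒ -1015/256
v(RRRRBRRRRBRRR) = { -4 -127/32 | -1015/256 -507/128 -253/64 -63/16 -31/8 -15/4 -7/2 -3 -2 -1 0 } ⇒ -2031/512
v(RRRRBRRRRBRRRB) = { -4 -127/32 -2031/512 | -1015/256 -507/128 -253/64 -63/16 -31/8 -15/4 -7/2 -3 -2 -1 0 } ⇒ -4061/1024
v(RRRRBRRRRBRRRBR) = { -4 -127/32 -2031/512 | -4061/1024 -1015/256 -507/128 -253/64 -63/16 -31/8 -15/4 -7/2 -3 -2 -1 0 } ⇒ -8123/2048

-8123/2048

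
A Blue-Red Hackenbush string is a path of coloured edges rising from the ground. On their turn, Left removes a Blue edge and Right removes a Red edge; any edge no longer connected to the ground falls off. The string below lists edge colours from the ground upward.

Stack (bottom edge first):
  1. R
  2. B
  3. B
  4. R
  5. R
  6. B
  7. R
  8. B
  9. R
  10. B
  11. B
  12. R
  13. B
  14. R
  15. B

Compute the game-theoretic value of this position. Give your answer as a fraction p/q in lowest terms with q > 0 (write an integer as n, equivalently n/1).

Build value(s[:k]) for k = 1..15, string s = R B B R R B R B R B B R B R B.
value(R) = { (no moves) | 0 } so -1
value(RB) = { -1 | 0 } so -1/2
value(RBB) = { -1,-1/2 | 0 } so -1/4
value(RBBR) = { -1,-1/2 | -1/4,0 } so -3/8
value(RBBRR) = { -1,-1/2 | -3/8,-1/4,0 } so -7/16
value(RBBRRB) = { -1,-1/2,-7/16 | -3/8,-1/4,0 } so -13/32
value(RBBRRBR) = { -1,-1/2,-7/16 | -13/32,-3/8,-1/4,0 } so -27/64
value(RBBRRBRB) = { -1,-1/2,-7/16,-27/64 | -13/32,-3/8,-1/4,0 } so -53/128
value(RBBRRBRBR) = { -1,-1/2,-7/16,-27/64 | -53/128,-13/32,-3/8,-1/4,0 } so -107/256
value(RBBRRBRBRB) = { -1,-1/2,-7/16,-27/64,-107/256 | -53/128,-13/32,-3/8,-1/4,0 } so -213/512
value(RBBRRBRBRBB) = { -1,-1/2,-7/16,-27/64,-107/256,-213/512 | -53/128,-13/32,-3/8,-1/4,0 } so -425/1024
value(RBBRRBRBRBBR) = { -1,-1/2,-7/16,-27/64,-107/256,-213/512 | -425/1024,-53/128,-13/32,-3/8,-1/4,0 } so -851/2048
value(RBBRRBRBRBBRB) = { -1,-1/2,-7/16,-27/64,-107/256,-213/512,-851/2048 | -425/1024,-53/128,-13/32,-3/8,-1/4,0 } so -1701/4096
value(RBBRRBRBRBBRBR) = { -1,-1/2,-7/16,-27/64,-107/256,-213/512,-851/2048 | -1701/4096,-425/1024,-53/128,-13/32,-3/8,-1/4,0 } so -3403/8192
value(RBBRRBRBRBBRBRB) = { -1,-1/2,-7/16,-27/64,-107/256,-213/512,-851/2048,-3403/8192 | -1701/4096,-425/1024,-53/128,-13/32,-3/8,-1/4,0 } so -6805/16384

-6805/16384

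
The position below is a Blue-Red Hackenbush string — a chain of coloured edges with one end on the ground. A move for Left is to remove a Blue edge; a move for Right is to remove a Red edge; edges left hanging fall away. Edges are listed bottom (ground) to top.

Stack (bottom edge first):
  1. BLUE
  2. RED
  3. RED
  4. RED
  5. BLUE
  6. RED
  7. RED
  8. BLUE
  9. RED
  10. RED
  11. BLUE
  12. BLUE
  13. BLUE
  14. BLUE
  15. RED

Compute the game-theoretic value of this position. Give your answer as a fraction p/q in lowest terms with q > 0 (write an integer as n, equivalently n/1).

G_1 [B]  L=[0]  R=[]  ⇒ 1
G_2 [BR]  L=[0]  R=[1]  ⇒ 1/2
G_3 [BRR]  L=[0]  R=[1/2 1]  ⇒ 1/4
G_4 [BRRR]  L=[0]  R=[1/4 1/2 1]  ⇒ 1/8
G_5 [BRRRB]  L=[0 1/8]  R=[1/4 1/2 1]  ⇒ 3/16
G_6 [BRRRBR]  L=[0 1/8]  R=[3/16 1/4 1/2 1]  ⇒ 5/32
G_7 [BRRRBRR]  L=[0 1/8]  R=[5/32 3/16 1/4 1/2 1]  ⇒ 9/64
G_8 [BRRRBRRB]  L=[0 1/8 9/64]  R=[5/32 3/16 1/4 1/2 1]  ⇒ 19/128
G_9 [BRRRBRRBR]  L=[0 1/8 9/64]  R=[19/128 5/32 3/16 1/4 1/2 1]  ⇒ 37/256
G_10 [BRRRBRRBRR]  L=[0 1/8 9/64]  R=[37/256 19/128 5/32 3/16 1/4 1/2 1]  ⇒ 73/512
G_11 [BRRRBRRBRRB]  L=[0 1/8 9/64 73/512]  R=[37/256 19/128 5/32 3/16 1/4 1/2 1]  ⇒ 147/1024
G_12 [BRRRBRRBRRBB]  L=[0 1/8 9/64 73/512 147/1024]  R=[37/256 19/128 5/32 3/16 1/4 1/2 1]  ⇒ 295/2048
G_13 [BRRRBRRBRRBBB]  L=[0 1/8 9/64 73/512 147/1024 295/2048]  R=[37/256 19/128 5/32 3/16 1/4 1/2 1]  ⇒ 591/4096
G_14 [BRRRBRRBRRBBBB]  L=[0 1/8 9/64 73/512 147/1024 295/2048 591/4096]  R=[37/256 19/128 5/32 3/16 1/4 1/2 1]  ⇒ 1183/8192
G_15 [BRRRBRRBRRBBBBR]  L=[0 1/8 9/64 73/512 147/1024 295/2048 591/4096]  R=[1183/8192 37/256 19/128 5/32 3/16 1/4 1/2 1]  ⇒ 2365/16384

2365/16384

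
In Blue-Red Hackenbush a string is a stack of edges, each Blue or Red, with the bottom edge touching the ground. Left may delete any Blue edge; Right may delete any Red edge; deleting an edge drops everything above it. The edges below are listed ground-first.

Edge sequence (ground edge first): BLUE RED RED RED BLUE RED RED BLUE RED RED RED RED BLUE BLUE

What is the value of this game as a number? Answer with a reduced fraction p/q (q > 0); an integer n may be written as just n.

1159/8192

Prefix values for BLUE RED RED RED BLUE RED RED BLUE RED RED RED RED BLUE BLUE via {L|R} + simplicity:
G(B) = { 0 | ∅ } ⇒ 1
G(BR) = { 0 | 1 } ⇒ 1/2
G(BRR) = { 0 | 1/2; 1 } ⇒ 1/4
G(BRRR) = { 0 | 1/4; 1/2; 1 } ⇒ 1/8
G(BRRRB) = { 0; 1/8 | 1/4; 1/2; 1 } ⇒ 3/16
G(BRRRBR) = { 0; 1/8 | 3/16; 1/4; 1/2; 1 } ⇒ 5/32
G(BRRRBRR) = { 0; 1/8 | 5/32; 3/16; 1/4; 1/2; 1 } ⇒ 9/64
G(BRRRBRRB) = { 0; 1/8; 9/64 | 5/32; 3/16; 1/4; 1/2; 1 } ⇒ 19/128
G(BRRRBRRBR) = { 0; 1/8; 9/64 | 19/128; 5/32; 3/16; 1/4; 1/2; 1 } ⇒ 37/256
G(BRRRBRRBRR) = { 0; 1/8; 9/64 | 37/256; 19/128; 5/32; 3/16; 1/4; 1/2; 1 } ⇒ 73/512
G(BRRRBRRBRRR) = { 0; 1/8; 9/64 | 73/512; 37/256; 19/128; 5/32; 3/16; 1/4; 1/2; 1 } ⇒ 145/1024
G(BRRRBRRBRRRR) = { 0; 1/8; 9/64 | 145/1024; 73/512; 37/256; 19/128; 5/32; 3/16; 1/4; 1/2; 1 } ⇒ 289/2048
G(BRRRBRRBRRRRB) = { 0; 1/8; 9/64; 289/2048 | 145/1024; 73/512; 37/256; 19/128; 5/32; 3/16; 1/4; 1/2; 1 } ⇒ 579/4096
G(BRRRBRRBRRRRBB) = { 0; 1/8; 9/64; 289/2048; 579/4096 | 145/1024; 73/512; 37/256; 19/128; 5/32; 3/16; 1/4; 1/2; 1 } ⇒ 1159/8192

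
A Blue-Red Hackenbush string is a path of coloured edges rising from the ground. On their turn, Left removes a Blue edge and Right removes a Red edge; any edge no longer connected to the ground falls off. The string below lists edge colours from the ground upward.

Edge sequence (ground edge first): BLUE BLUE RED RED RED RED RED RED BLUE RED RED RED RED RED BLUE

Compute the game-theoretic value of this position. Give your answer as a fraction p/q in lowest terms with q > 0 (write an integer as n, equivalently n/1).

8323/8192

step 1: add BLUE to get B; options L={ 0 } R={ none } gives 1
step 2: add BLUE to get BB; options L={ 0,1 } R={ none } gives 2
step 3: add RED to get BBR; options L={ 0,1 } R={ 2 } gives 3/2
step 4: add RED to get BBRR; options L={ 0,1 } R={ 3/2,2 } gives 5/4
step 5: add RED to get BBRRR; options L={ 0,1 } R={ 5/4,3/2,2 } gives 9/8
step 6: add RED to get BBRRRR; options L={ 0,1 } R={ 9/8,5/4,3/2,2 } gives 17/16
step 7: add RED to get BBRRRRR; options L={ 0,1 } R={ 17/16,9/8,5/4,3/2,2 } gives 33/32
step 8: add RED to get BBRRRRRR; options L={ 0,1 } R={ 33/32,17/16,9/8,5/4,3/2,2 } gives 65/64
step 9: add BLUE to get BBRRRRRRB; options L={ 0,1,65/64 } R={ 33/32,17/16,9/8,5/4,3/2,2 } gives 131/128
step 10: add RED to get BBRRRRRRBR; options L={ 0,1,65/64 } R={ 131/128,33/32,17/16,9/8,5/4,3/2,2 } gives 261/256
step 11: add RED to get BBRRRRRRBRR; options L={ 0,1,65/64 } R={ 261/256,131/128,33/32,17/16,9/8,5/4,3/2,2 } gives 521/512
step 12: add RED to get BBRRRRRRBRRR; options L={ 0,1,65/64 } R={ 521/512,261/256,131/128,33/32,17/16,9/8,5/4,3/2,2 } gives 1041/1024
step 13: add RED to get BBRRRRRRBRRRR; options L={ 0,1,65/64 } R={ 1041/1024,521/512,261/256,131/128,33/32,17/16,9/8,5/4,3/2,2 } gives 2081/2048
step 14: add RED to get BBRRRRRRBRRRRR; options L={ 0,1,65/64 } R={ 2081/2048,1041/1024,521/512,261/256,131/128,33/32,17/16,9/8,5/4,3/2,2 } gives 4161/4096
step 15: add BLUE to get BBRRRRRRBRRRRRB; options L={ 0,1,65/64,4161/4096 } R={ 2081/2048,1041/1024,521/512,261/256,131/128,33/32,17/16,9/8,5/4,3/2,2 } gives 8323/8192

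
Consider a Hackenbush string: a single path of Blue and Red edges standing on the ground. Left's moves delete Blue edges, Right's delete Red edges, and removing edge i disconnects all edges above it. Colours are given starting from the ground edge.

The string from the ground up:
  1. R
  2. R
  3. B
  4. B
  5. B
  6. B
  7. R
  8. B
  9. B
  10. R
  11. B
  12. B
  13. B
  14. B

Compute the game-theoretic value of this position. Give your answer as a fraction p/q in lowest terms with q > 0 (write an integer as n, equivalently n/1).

Recurse on prefixes of the 14-edge string R R B B B B R B B R B B B B:
v_1 [R]  L=[·]  R=[0]  gives -1
v_2 [RR]  L=[·]  R=[-1; 0]  gives -2
v_3 [RRB]  L=[-2]  R=[-1; 0]  gives -3/2
v_4 [RRBB]  L=[-2; -3/2]  R=[-1; 0]  gives -5/4
v_5 [RRBBB]  L=[-2; -3/2; -5/4]  R=[-1; 0]  gives -9/8
v_6 [RRBBBB]  L=[-2; -3/2; -5/4; -9/8]  R=[-1; 0]  gives -17/16
v_7 [RRBBBBR]  L=[-2; -3/2; -5/4; -9/8]  R=[-17/16; -1; 0]  gives -35/32
v_8 [RRBBBBRB]  L=[-2; -3/2; -5/4; -9/8; -35/32]  R=[-17/16; -1; 0]  gives -69/64
v_9 [RRBBBBRBB]  L=[-2; -3/2; -5/4; -9/8; -35/32; -69/64]  R=[-17/16; -1; 0]  gives -137/128
v_10 [RRBBBBRBBR]  L=[-2; -3/2; -5/4; -9/8; -35/32; -69/64]  R=[-137/128; -17/16; -1; 0]  gives -275/256
v_11 [RRBBBBRBBRB]  L=[-2; -3/2; -5/4; -9/8; -35/32; -69/64; -275/256]  R=[-137/128; -17/16; -1; 0]  gives -549/512
v_12 [RRBBBBRBBRBB]  L=[-2; -3/2; -5/4; -9/8; -35/32; -69/64; -275/256; -549/512]  R=[-137/128; -17/16; -1; 0]  gives -1097/1024
v_13 [RRBBBBRBBRBBB]  L=[-2; -3/2; -5/4; -9/8; -35/32; -69/64; -275/256; -549/512; -1097/1024]  R=[-137/128; -17/16; -1; 0]  gives -2193/2048
v_14 [RRBBBBRBBRBBBB]  L=[-2; -3/2; -5/4; -9/8; -35/32; -69/64; -275/256; -549/512; -1097/1024; -2193/2048]  R=[-137/128; -17/16; -1; 0]  gives -4385/4096

-4385/4096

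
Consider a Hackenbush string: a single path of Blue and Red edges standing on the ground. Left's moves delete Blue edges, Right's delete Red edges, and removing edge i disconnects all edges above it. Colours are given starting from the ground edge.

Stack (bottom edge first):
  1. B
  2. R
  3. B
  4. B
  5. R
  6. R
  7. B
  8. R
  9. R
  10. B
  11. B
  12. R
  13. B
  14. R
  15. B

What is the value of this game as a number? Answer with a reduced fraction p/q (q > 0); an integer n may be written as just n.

Recurse on prefixes of the 15-edge string B R B B R R B R R B B R B R B:
step 1: add B to get B; options L={ 0 } R={ ∅ } so 1
step 2: add R to get BR; options L={ 0 } R={ 1 } so 1/2
step 3: add B to get BRB; options L={ 0; 1/2 } R={ 1 } so 3/4
step 4: add B to get BRBB; options L={ 0; 1/2; 3/4 } R={ 1 } so 7/8
step 5: add R to get BRBBR; options L={ 0; 1/2; 3/4 } R={ 7/8; 1 } so 13/16
step 6: add R to get BRBBRR; options L={ 0; 1/2; 3/4 } R={ 13/16; 7/8; 1 } so 25/32
step 7: add B to get BRBBRRB; options L={ 0; 1/2; 3/4; 25/32 } R={ 13/16; 7/8; 1 } so 51/64
step 8: add R to get BRBBRRBR; options L={ 0; 1/2; 3/4; 25/32 } R={ 51/64; 13/16; 7/8; 1 } so 101/128
step 9: add R to get BRBBRRBRR; options L={ 0; 1/2; 3/4; 25/32 } R={ 101/128; 51/64; 13/16; 7/8; 1 } so 201/256
step 10: add B to get BRBBRRBRRB; options L={ 0; 1/2; 3/4; 25/32; 201/256 } R={ 101/128; 51/64; 13/16; 7/8; 1 } so 403/512
step 11: add B to get BRBBRRBRRBB; options L={ 0; 1/2; 3/4; 25/32; 201/256; 403/512 } R={ 101/128; 51/64; 13/16; 7/8; 1 } so 807/1024
step 12: add R to get BRBBRRBRRBBR; options L={ 0; 1/2; 3/4; 25/32; 201/256; 403/512 } R={ 807/1024; 101/128; 51/64; 13/16; 7/8; 1 } so 1613/2048
step 13: add B to get BRBBRRBRRBBRB; options L={ 0; 1/2; 3/4; 25/32; 201/256; 403/512; 1613/2048 } R={ 807/1024; 101/128; 51/64; 13/16; 7/8; 1 } so 3227/4096
step 14: add R to get BRBBRRBRRBBRBR; options L={ 0; 1/2; 3/4; 25/32; 201/256; 403/512; 1613/2048 } R={ 3227/4096; 807/1024; 101/128; 51/64; 13/16; 7/8; 1 } so 6453/8192
step 15: add B to get BRBBRRBRRBBRBRB; options L={ 0; 1/2; 3/4; 25/32; 201/256; 403/512; 1613/2048; 6453/8192 } R={ 3227/4096; 807/1024; 101/128; 51/64; 13/16; 7/8; 1 } so 12907/16384

12907/16384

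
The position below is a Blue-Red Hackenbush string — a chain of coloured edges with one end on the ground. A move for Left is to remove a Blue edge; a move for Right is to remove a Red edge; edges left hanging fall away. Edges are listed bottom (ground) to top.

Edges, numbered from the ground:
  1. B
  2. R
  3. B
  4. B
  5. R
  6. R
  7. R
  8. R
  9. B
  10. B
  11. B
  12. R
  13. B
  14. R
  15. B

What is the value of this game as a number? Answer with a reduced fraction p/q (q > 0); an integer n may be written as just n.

Prefix values for B R B B R R R R B B B R B R B via {L|R} + simplicity:
1 of 15 · B · max L 0 · min R +∞ gives 1
2 of 15 · BR · max L 0 · min R 1 gives 1/2
3 of 15 · BRB · max L 1/2 · min R 1 gives 3/4
4 of 15 · BRBB · max L 3/4 · min R 1 gives 7/8
5 of 15 · BRBBR · max L 3/4 · min R 7/8 gives 13/16
6 of 15 · BRBBRR · max L 3/4 · min R 13/16 gives 25/32
7 of 15 · BRBBRRR · max L 3/4 · min R 25/32 gives 49/64
8 of 15 · BRBBRRRR · max L 3/4 · min R 49/64 gives 97/128
9 of 15 · BRBBRRRRB · max L 97/128 · min R 49/64 gives 195/256
10 of 15 · BRBBRRRRBB · max L 195/256 · min R 49/64 gives 391/512
11 of 15 · BRBBRRRRBBB · max L 391/512 · min R 49/64 gives 783/1024
12 of 15 · BRBBRRRRBBBR · max L 391/512 · min R 783/1024 gives 1565/2048
13 of 15 · BRBBRRRRBBBRB · max L 1565/2048 · min R 783/1024 gives 3131/4096
14 of 15 · BRBBRRRRBBBRBR · max L 1565/2048 · min R 3131/4096 gives 6261/8192
15 of 15 · BRBBRRRRBBBRBRB · max L 6261/8192 · min R 3131/4096 gives 12523/16384

12523/16384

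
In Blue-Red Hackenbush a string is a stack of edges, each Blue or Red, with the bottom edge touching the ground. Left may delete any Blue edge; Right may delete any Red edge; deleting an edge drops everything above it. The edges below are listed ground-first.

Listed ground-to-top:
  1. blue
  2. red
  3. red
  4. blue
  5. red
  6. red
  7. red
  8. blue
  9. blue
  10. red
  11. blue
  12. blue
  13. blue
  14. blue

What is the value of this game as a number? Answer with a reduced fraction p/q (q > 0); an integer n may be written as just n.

Prefix values for blue red red blue red red red blue blue red blue blue blue blue via {L|R} + simplicity:
g(b) = { 0 | ∅ } → 1
g(br) = { 0 | 1 } → 1/2
g(brr) = { 0 | 1/2; 1 } → 1/4
g(brrb) = { 0; 1/4 | 1/2; 1 } → 3/8
g(brrbr) = { 0; 1/4 | 3/8; 1/2; 1 } → 5/16
g(brrbrr) = { 0; 1/4 | 5/16; 3/8; 1/2; 1 } → 9/32
g(brrbrrr) = { 0; 1/4 | 9/32; 5/16; 3/8; 1/2; 1 } → 17/64
g(brrbrrrb) = { 0; 1/4; 17/64 | 9/32; 5/16; 3/8; 1/2; 1 } → 35/128
g(brrbrrrbb) = { 0; 1/4; 17/64; 35/128 | 9/32; 5/16; 3/8; 1/2; 1 } → 71/256
g(brrbrrrbbr) = { 0; 1/4; 17/64; 35/128 | 71/256; 9/32; 5/16; 3/8; 1/2; 1 } → 141/512
g(brrbrrrbbrb) = { 0; 1/4; 17/64; 35/128; 141/512 | 71/256; 9/32; 5/16; 3/8; 1/2; 1 } → 283/1024
g(brrbrrrbbrbb) = { 0; 1/4; 17/64; 35/128; 141/512; 283/1024 | 71/256; 9/32; 5/16; 3/8; 1/2; 1 } → 567/2048
g(brrbrrrbbrbbb) = { 0; 1/4; 17/64; 35/128; 141/512; 283/1024; 567/2048 | 71/256; 9/32; 5/16; 3/8; 1/2; 1 } → 1135/4096
g(brrbrrrbbrbbbb) = { 0; 1/4; 17/64; 35/128; 141/512; 283/1024; 567/2048; 1135/4096 | 71/256; 9/32; 5/16; 3/8; 1/2; 1 } → 2271/8192

2271/8192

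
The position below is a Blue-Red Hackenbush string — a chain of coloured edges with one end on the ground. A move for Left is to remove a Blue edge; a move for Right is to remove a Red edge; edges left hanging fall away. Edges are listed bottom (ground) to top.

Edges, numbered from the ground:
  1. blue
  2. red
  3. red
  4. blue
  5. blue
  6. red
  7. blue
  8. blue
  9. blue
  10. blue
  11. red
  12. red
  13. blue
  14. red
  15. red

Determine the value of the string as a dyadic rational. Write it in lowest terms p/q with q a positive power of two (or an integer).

7113/16384

Prefix values for blue red red blue blue red blue blue blue blue red red blue red red via {L|R} + simplicity:
edge 1 of 15 (blue): { 0 | — } = 1
edge 2 of 15 (red): { 0 | 1 } = 1/2
edge 3 of 15 (red): { 0 | 1/2, 1 } = 1/4
edge 4 of 15 (blue): { 0, 1/4 | 1/2, 1 } = 3/8
edge 5 of 15 (blue): { 0, 1/4, 3/8 | 1/2, 1 } = 7/16
edge 6 of 15 (red): { 0, 1/4, 3/8 | 7/16, 1/2, 1 } = 13/32
edge 7 of 15 (blue): { 0, 1/4, 3/8, 13/32 | 7/16, 1/2, 1 } = 27/64
edge 8 of 15 (blue): { 0, 1/4, 3/8, 13/32, 27/64 | 7/16, 1/2, 1 } = 55/128
edge 9 of 15 (blue): { 0, 1/4, 3/8, 13/32, 27/64, 55/128 | 7/16, 1/2, 1 } = 111/256
edge 10 of 15 (blue): { 0, 1/4, 3/8, 13/32, 27/64, 55/128, 111/256 | 7/16, 1/2, 1 } = 223/512
edge 11 of 15 (red): { 0, 1/4, 3/8, 13/32, 27/64, 55/128, 111/256 | 223/512, 7/16, 1/2, 1 } = 445/1024
edge 12 of 15 (red): { 0, 1/4, 3/8, 13/32, 27/64, 55/128, 111/256 | 445/1024, 223/512, 7/16, 1/2, 1 } = 889/2048
edge 13 of 15 (blue): { 0, 1/4, 3/8, 13/32, 27/64, 55/128, 111/256, 889/2048 | 445/1024, 223/512, 7/16, 1/2, 1 } = 1779/4096
edge 14 of 15 (red): { 0, 1/4, 3/8, 13/32, 27/64, 55/128, 111/256, 889/2048 | 1779/4096, 445/1024, 223/512, 7/16, 1/2, 1 } = 3557/8192
edge 15 of 15 (red): { 0, 1/4, 3/8, 13/32, 27/64, 55/128, 111/256, 889/2048 | 3557/8192, 1779/4096, 445/1024, 223/512, 7/16, 1/2, 1 } = 7113/16384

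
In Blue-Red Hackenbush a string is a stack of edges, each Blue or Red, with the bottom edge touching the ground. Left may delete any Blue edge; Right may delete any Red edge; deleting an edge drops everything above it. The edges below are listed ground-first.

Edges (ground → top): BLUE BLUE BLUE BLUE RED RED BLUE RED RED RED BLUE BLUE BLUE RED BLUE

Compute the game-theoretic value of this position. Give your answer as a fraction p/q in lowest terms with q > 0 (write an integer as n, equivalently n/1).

edge 1 of 15 (BLUE): { 0 |  } so 1
edge 2 of 15 (BLUE): { 0, 1 |  } so 2
edge 3 of 15 (BLUE): { 0, 1, 2 |  } so 3
edge 4 of 15 (BLUE): { 0, 1, 2, 3 |  } so 4
edge 5 of 15 (RED): { 0, 1, 2, 3 | 4 } so 7/2
edge 6 of 15 (RED): { 0, 1, 2, 3 | 7/2, 4 } so 13/4
edge 7 of 15 (BLUE): { 0, 1, 2, 3, 13/4 | 7/2, 4 } so 27/8
edge 8 of 15 (RED): { 0, 1, 2, 3, 13/4 | 27/8, 7/2, 4 } so 53/16
edge 9 of 15 (RED): { 0, 1, 2, 3, 13/4 | 53/16, 27/8, 7/2, 4 } so 105/32
edge 10 of 15 (RED): { 0, 1, 2, 3, 13/4 | 105/32, 53/16, 27/8, 7/2, 4 } so 209/64
edge 11 of 15 (BLUE): { 0, 1, 2, 3, 13/4, 209/64 | 105/32, 53/16, 27/8, 7/2, 4 } so 419/128
edge 12 of 15 (BLUE): { 0, 1, 2, 3, 13/4, 209/64, 419/128 | 105/32, 53/16, 27/8, 7/2, 4 } so 839/256
edge 13 of 15 (BLUE): { 0, 1, 2, 3, 13/4, 209/64, 419/128, 839/256 | 105/32, 53/16, 27/8, 7/2, 4 } so 1679/512
edge 14 of 15 (RED): { 0, 1, 2, 3, 13/4, 209/64, 419/128, 839/256 | 1679/512, 105/32, 53/16, 27/8, 7/2, 4 } so 3357/1024
edge 15 of 15 (BLUE): { 0, 1, 2, 3, 13/4, 209/64, 419/128, 839/256, 3357/1024 | 1679/512, 105/32, 53/16, 27/8, 7/2, 4 } so 6715/2048

6715/2048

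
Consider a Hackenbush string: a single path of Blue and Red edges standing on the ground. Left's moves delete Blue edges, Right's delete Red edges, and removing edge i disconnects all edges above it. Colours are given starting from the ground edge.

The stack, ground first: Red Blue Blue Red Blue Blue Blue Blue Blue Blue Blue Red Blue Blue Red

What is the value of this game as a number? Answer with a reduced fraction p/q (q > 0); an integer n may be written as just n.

Build G(s[:k]) for k = 1..15, string s = Red Blue Blue Red Blue Blue Blue Blue Blue Blue Blue Red Blue Blue Red.
step 1: add Red to get R; options L={  } R={ 0 } -> -1
step 2: add Blue to get RB; options L={ -1 } R={ 0 } -> -1/2
step 3: add Blue to get RBB; options L={ -1 -1/2 } R={ 0 } -> -1/4
step 4: add Red to get RBBR; options L={ -1 -1/2 } R={ -1/4 0 } -> -3/8
step 5: add Blue to get RBBRB; options L={ -1 -1/2 -3/8 } R={ -1/4 0 } -> -5/16
step 6: add Blue to get RBBRBB; options L={ -1 -1/2 -3/8 -5/16 } R={ -1/4 0 } -> -9/32
step 7: add Blue to get RBBRBBB; options L={ -1 -1/2 -3/8 -5/16 -9/32 } R={ -1/4 0 } -> -17/64
step 8: add Blue to get RBBRBBBB; options L={ -1 -1/2 -3/8 -5/16 -9/32 -17/64 } R={ -1/4 0 } -> -33/128
step 9: add Blue to get RBBRBBBBB; options L={ -1 -1/2 -3/8 -5/16 -9/32 -17/64 -33/128 } R={ -1/4 0 } -> -65/256
step 10: add Blue to get RBBRBBBBBB; options L={ -1 -1/2 -3/8 -5/16 -9/32 -17/64 -33/128 -65/256 } R={ -1/4 0 } -> -129/512
step 11: add Blue to get RBBRBBBBBBB; options L={ -1 -1/2 -3/8 -5/16 -9/32 -17/64 -33/128 -65/256 -129/512 } R={ -1/4 0 } -> -257/1024
step 12: add Red to get RBBRBBBBBBBR; options L={ -1 -1/2 -3/8 -5/16 -9/32 -17/64 -33/128 -65/256 -129/512 } R={ -257/1024 -1/4 0 } -> -515/2048
step 13: add Blue to get RBBRBBBBBBBRB; options L={ -1 -1/2 -3/8 -5/16 -9/32 -17/64 -33/128 -65/256 -129/512 -515/2048 } R={ -257/1024 -1/4 0 } -> -1029/4096
step 14: add Blue to get RBBRBBBBBBBRBB; options L={ -1 -1/2 -3/8 -5/16 -9/32 -17/64 -33/128 -65/256 -129/512 -515/2048 -1029/4096 } R={ -257/1024 -1/4 0 } -> -2057/8192
step 15: add Red to get RBBRBBBBBBBRBBR; options L={ -1 -1/2 -3/8 -5/16 -9/32 -17/64 -33/128 -65/256 -129/512 -515/2048 -1029/4096 } R={ -2057/8192 -257/1024 -1/4 0 } -> -4115/16384

-4115/16384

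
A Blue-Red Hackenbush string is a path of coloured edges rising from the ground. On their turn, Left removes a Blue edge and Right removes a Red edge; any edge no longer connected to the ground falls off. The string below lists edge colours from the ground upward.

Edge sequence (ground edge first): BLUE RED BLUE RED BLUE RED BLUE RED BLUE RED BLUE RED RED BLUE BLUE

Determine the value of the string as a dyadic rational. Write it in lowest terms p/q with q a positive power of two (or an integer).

10919/16384

Prefix values for BLUE RED BLUE RED BLUE RED BLUE RED BLUE RED BLUE RED RED BLUE BLUE via {L|R} + simplicity:
B: Left { 0 }, Right { ∅ } -> simplest 1
BR: Left { 0 }, Right { 1 } -> simplest 1/2
BRB: Left { 0,1/2 }, Right { 1 } -> simplest 3/4
BRBR: Left { 0,1/2 }, Right { 3/4,1 } -> simplest 5/8
BRBRB: Left { 0,1/2,5/8 }, Right { 3/4,1 } -> simplest 11/16
BRBRBR: Left { 0,1/2,5/8 }, Right { 11/16,3/4,1 } -> simplest 21/32
BRBRBRB: Left { 0,1/2,5/8,21/32 }, Right { 11/16,3/4,1 } -> simplest 43/64
BRBRBRBR: Left { 0,1/2,5/8,21/32 }, Right { 43/64,11/16,3/4,1 } -> simplest 85/128
BRBRBRBRB: Left { 0,1/2,5/8,21/32,85/128 }, Right { 43/64,11/16,3/4,1 } -> simplest 171/256
BRBRBRBRBR: Left { 0,1/2,5/8,21/32,85/128 }, Right { 171/256,43/64,11/16,3/4,1 } -> simplest 341/512
BRBRBRBRBRB: Left { 0,1/2,5/8,21/32,85/128,341/512 }, Right { 171/256,43/64,11/16,3/4,1 } -> simplest 683/1024
BRBRBRBRBRBR: Left { 0,1/2,5/8,21/32,85/128,341/512 }, Right { 683/1024,171/256,43/64,11/16,3/4,1 } -> simplest 1365/2048
BRBRBRBRBRBRR: Left { 0,1/2,5/8,21/32,85/128,341/512 }, Right { 1365/2048,683/1024,171/256,43/64,11/16,3/4,1 } -> simplest 2729/4096
BRBRBRBRBRBRRB: Left { 0,1/2,5/8,21/32,85/128,341/512,2729/4096 }, Right { 1365/2048,683/1024,171/256,43/64,11/16,3/4,1 } -> simplest 5459/8192
BRBRBRBRBRBRRBB: Left { 0,1/2,5/8,21/32,85/128,341/512,2729/4096,5459/8192 }, Right { 1365/2048,683/1024,171/256,43/64,11/16,3/4,1 } -> simplest 10919/16384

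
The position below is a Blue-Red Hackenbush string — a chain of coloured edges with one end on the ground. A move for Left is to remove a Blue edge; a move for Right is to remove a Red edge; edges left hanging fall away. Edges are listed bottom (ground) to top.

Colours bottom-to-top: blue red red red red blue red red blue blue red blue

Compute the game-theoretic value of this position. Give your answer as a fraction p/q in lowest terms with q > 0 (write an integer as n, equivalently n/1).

155/2048

Recurse on prefixes of the 12-edge string blue red red red red blue red red blue blue red blue:
G(b) = { 0 | (no moves) } = 1
G(br) = { 0 | 1 } = 1/2
G(brr) = { 0 | 1/2,1 } = 1/4
G(brrr) = { 0 | 1/4,1/2,1 } = 1/8
G(brrrr) = { 0 | 1/8,1/4,1/2,1 } = 1/16
G(brrrrb) = { 0,1/16 | 1/8,1/4,1/2,1 } = 3/32
G(brrrrbr) = { 0,1/16 | 3/32,1/8,1/4,1/2,1 } = 5/64
G(brrrrbrr) = { 0,1/16 | 5/64,3/32,1/8,1/4,1/2,1 } = 9/128
G(brrrrbrrb) = { 0,1/16,9/128 | 5/64,3/32,1/8,1/4,1/2,1 } = 19/256
G(brrrrbrrbb) = { 0,1/16,9/128,19/256 | 5/64,3/32,1/8,1/4,1/2,1 } = 39/512
G(brrrrbrrbbr) = { 0,1/16,9/128,19/256 | 39/512,5/64,3/32,1/8,1/4,1/2,1 } = 77/1024
G(brrrrbrrbbrb) = { 0,1/16,9/128,19/256,77/1024 | 39/512,5/64,3/32,1/8,1/4,1/2,1 } = 155/2048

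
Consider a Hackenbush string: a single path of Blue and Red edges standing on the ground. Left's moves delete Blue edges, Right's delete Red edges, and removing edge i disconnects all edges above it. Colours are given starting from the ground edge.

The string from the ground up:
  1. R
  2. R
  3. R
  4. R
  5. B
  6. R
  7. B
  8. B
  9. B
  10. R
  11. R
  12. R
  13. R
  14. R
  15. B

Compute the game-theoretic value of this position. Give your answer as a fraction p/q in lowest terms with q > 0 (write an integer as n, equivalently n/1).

-7293/2048

Build G(s[:k]) for k = 1..15, string s = R R R R B R B B B R R R R R B.
edge 1 of 15 (R): { ∅ | 0 } — -1
edge 2 of 15 (R): { ∅ | -1; 0 } — -2
edge 3 of 15 (R): { ∅ | -2; -1; 0 } — -3
edge 4 of 15 (R): { ∅ | -3; -2; -1; 0 } — -4
edge 5 of 15 (B): { -4 | -3; -2; -1; 0 } — -7/2
edge 6 of 15 (R): { -4 | -7/2; -3; -2; -1; 0 } — -15/4
edge 7 of 15 (B): { -4; -15/4 | -7/2; -3; -2; -1; 0 } — -29/8
edge 8 of 15 (B): { -4; -15/4; -29/8 | -7/2; -3; -2; -1; 0 } — -57/16
edge 9 of 15 (B): { -4; -15/4; -29/8; -57/16 | -7/2; -3; -2; -1; 0 } — -113/32
edge 10 of 15 (R): { -4; -15/4; -29/8; -57/16 | -113/32; -7/2; -3; -2; -1; 0 } — -227/64
edge 11 of 15 (R): { -4; -15/4; -29/8; -57/16 | -227/64; -113/32; -7/2; -3; -2; -1; 0 } — -455/128
edge 12 of 15 (R): { -4; -15/4; -29/8; -57/16 | -455/128; -227/64; -113/32; -7/2; -3; -2; -1; 0 } — -911/256
edge 13 of 15 (R): { -4; -15/4; -29/8; -57/16 | -911/256; -455/128; -227/64; -113/32; -7/2; -3; -2; -1; 0 } — -1823/512
edge 14 of 15 (R): { -4; -15/4; -29/8; -57/16 | -1823/512; -911/256; -455/128; -227/64; -113/32; -7/2; -3; -2; -1; 0 } — -3647/1024
edge 15 of 15 (B): { -4; -15/4; -29/8; -57/16; -3647/1024 | -1823/512; -911/256; -455/128; -227/64; -113/32; -7/2; -3; -2; -1; 0 } — -7293/2048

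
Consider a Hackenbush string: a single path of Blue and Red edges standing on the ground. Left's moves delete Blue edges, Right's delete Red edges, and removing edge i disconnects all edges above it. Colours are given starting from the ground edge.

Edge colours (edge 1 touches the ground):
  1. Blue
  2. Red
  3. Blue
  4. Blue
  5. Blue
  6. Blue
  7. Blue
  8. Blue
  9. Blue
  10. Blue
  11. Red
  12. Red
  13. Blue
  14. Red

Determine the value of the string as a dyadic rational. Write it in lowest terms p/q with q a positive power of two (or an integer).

8165/8192

step 1: add Blue to get B; options L={ 0 } R={ (no moves) } -> 1
step 2: add Red to get BR; options L={ 0 } R={ 1 } -> 1/2
step 3: add Blue to get BRB; options L={ 0, 1/2 } R={ 1 } -> 3/4
step 4: add Blue to get BRBB; options L={ 0, 1/2, 3/4 } R={ 1 } -> 7/8
step 5: add Blue to get BRBBB; options L={ 0, 1/2, 3/4, 7/8 } R={ 1 } -> 15/16
step 6: add Blue to get BRBBBB; options L={ 0, 1/2, 3/4, 7/8, 15/16 } R={ 1 } -> 31/32
step 7: add Blue to get BRBBBBB; options L={ 0, 1/2, 3/4, 7/8, 15/16, 31/32 } R={ 1 } -> 63/64
step 8: add Blue to get BRBBBBBB; options L={ 0, 1/2, 3/4, 7/8, 15/16, 31/32, 63/64 } R={ 1 } -> 127/128
step 9: add Blue to get BRBBBBBBB; options L={ 0, 1/2, 3/4, 7/8, 15/16, 31/32, 63/64, 127/128 } R={ 1 } -> 255/256
step 10: add Blue to get BRBBBBBBBB; options L={ 0, 1/2, 3/4, 7/8, 15/16, 31/32, 63/64, 127/128, 255/256 } R={ 1 } -> 511/512
step 11: add Red to get BRBBBBBBBBR; options L={ 0, 1/2, 3/4, 7/8, 15/16, 31/32, 63/64, 127/128, 255/256 } R={ 511/512, 1 } -> 1021/1024
step 12: add Red to get BRBBBBBBBBRR; options L={ 0, 1/2, 3/4, 7/8, 15/16, 31/32, 63/64, 127/128, 255/256 } R={ 1021/1024, 511/512, 1 } -> 2041/2048
step 13: add Blue to get BRBBBBBBBBRRB; options L={ 0, 1/2, 3/4, 7/8, 15/16, 31/32, 63/64, 127/128, 255/256, 2041/2048 } R={ 1021/1024, 511/512, 1 } -> 4083/4096
step 14: add Red to get BRBBBBBBBBRRBR; options L={ 0, 1/2, 3/4, 7/8, 15/16, 31/32, 63/64, 127/128, 255/256, 2041/2048 } R={ 4083/4096, 1021/1024, 511/512, 1 } -> 8165/8192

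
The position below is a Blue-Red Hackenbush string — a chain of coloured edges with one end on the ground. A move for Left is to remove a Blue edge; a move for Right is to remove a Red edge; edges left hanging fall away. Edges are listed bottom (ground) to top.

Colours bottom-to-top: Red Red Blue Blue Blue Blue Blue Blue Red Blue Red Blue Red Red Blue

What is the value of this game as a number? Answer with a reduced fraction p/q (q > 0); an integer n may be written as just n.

-8365/8192

g(R) = { · | 0 } => -1
g(RR) = { · | -1,0 } => -2
g(RRB) = { -2 | -1,0 } => -3/2
g(RRBB) = { -2,-3/2 | -1,0 } => -5/4
g(RRBBB) = { -2,-3/2,-5/4 | -1,0 } => -9/8
g(RRBBBB) = { -2,-3/2,-5/4,-9/8 | -1,0 } => -17/16
g(RRBBBBB) = { -2,-3/2,-5/4,-9/8,-17/16 | -1,0 } => -33/32
g(RRBBBBBB) = { -2,-3/2,-5/4,-9/8,-17/16,-33/32 | -1,0 } => -65/64
g(RRBBBBBBR) = { -2,-3/2,-5/4,-9/8,-17/16,-33/32 | -65/64,-1,0 } => -131/128
g(RRBBBBBBRB) = { -2,-3/2,-5/4,-9/8,-17/16,-33/32,-131/128 | -65/64,-1,0 } => -261/256
g(RRBBBBBBRBR) = { -2,-3/2,-5/4,-9/8,-17/16,-33/32,-131/128 | -261/256,-65/64,-1,0 } => -523/512
g(RRBBBBBBRBRB) = { -2,-3/2,-5/4,-9/8,-17/16,-33/32,-131/128,-523/512 | -261/256,-65/64,-1,0 } => -1045/1024
g(RRBBBBBBRBRBR) = { -2,-3/2,-5/4,-9/8,-17/16,-33/32,-131/128,-523/512 | -1045/1024,-261/256,-65/64,-1,0 } => -2091/2048
g(RRBBBBBBRBRBRR) = { -2,-3/2,-5/4,-9/8,-17/16,-33/32,-131/128,-523/512 | -2091/2048,-1045/1024,-261/256,-65/64,-1,0 } => -4183/4096
g(RRBBBBBBRBRBRRB) = { -2,-3/2,-5/4,-9/8,-17/16,-33/32,-131/128,-523/512,-4183/4096 | -2091/2048,-1045/1024,-261/256,-65/64,-1,0 } => -8365/8192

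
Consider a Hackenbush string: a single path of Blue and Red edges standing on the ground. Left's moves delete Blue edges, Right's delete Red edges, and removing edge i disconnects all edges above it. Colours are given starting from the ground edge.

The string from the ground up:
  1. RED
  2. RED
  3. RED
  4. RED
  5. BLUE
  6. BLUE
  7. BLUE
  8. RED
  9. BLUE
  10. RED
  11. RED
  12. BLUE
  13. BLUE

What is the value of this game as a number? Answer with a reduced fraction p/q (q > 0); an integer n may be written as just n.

edge 1 of 13 (RED): {  | 0 } => -1
edge 2 of 13 (RED): {  | -1 0 } => -2
edge 3 of 13 (RED): {  | -2 -1 0 } => -3
edge 4 of 13 (RED): {  | -3 -2 -1 0 } => -4
edge 5 of 13 (BLUE): { -4 | -3 -2 -1 0 } => -7/2
edge 6 of 13 (BLUE): { -4 -7/2 | -3 -2 -1 0 } => -13/4
edge 7 of 13 (BLUE): { -4 -7/2 -13/4 | -3 -2 -1 0 } => -25/8
edge 8 of 13 (RED): { -4 -7/2 -13/4 | -25/8 -3 -2 -1 0 } => -51/16
edge 9 of 13 (BLUE): { -4 -7/2 -13/4 -51/16 | -25/8 -3 -2 -1 0 } => -101/32
edge 10 of 13 (RED): { -4 -7/2 -13/4 -51/16 | -101/32 -25/8 -3 -2 -1 0 } => -203/64
edge 11 of 13 (RED): { -4 -7/2 -13/4 -51/16 | -203/64 -101/32 -25/8 -3 -2 -1 0 } => -407/128
edge 12 of 13 (BLUE): { -4 -7/2 -13/4 -51/16 -407/128 | -203/64 -101/32 -25/8 -3 -2 -1 0 } => -813/256
edge 13 of 13 (BLUE): { -4 -7/2 -13/4 -51/16 -407/128 -813/256 | -203/64 -101/32 -25/8 -3 -2 -1 0 } => -1625/512

-1625/512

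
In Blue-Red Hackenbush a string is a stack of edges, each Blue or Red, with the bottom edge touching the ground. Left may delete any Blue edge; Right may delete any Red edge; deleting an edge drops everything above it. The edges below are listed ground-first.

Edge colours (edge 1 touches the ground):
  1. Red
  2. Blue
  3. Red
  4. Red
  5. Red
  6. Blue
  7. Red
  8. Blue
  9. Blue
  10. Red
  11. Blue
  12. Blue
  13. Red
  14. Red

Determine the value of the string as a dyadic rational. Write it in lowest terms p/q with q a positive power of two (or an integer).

-7463/8192

Build g(s[:k]) for k = 1..14, string s = Red Blue Red Red Red Blue Red Blue Blue Red Blue Blue Red Red.
1 of 14 · R · max L −∞ · min R 0 so -1
2 of 14 · RB · max L -1 · min R 0 so -1/2
3 of 14 · RBR · max L -1 · min R -1/2 so -3/4
4 of 14 · RBRR · max L -1 · min R -3/4 so -7/8
5 of 14 · RBRRR · max L -1 · min R -7/8 so -15/16
6 of 14 · RBRRRB · max L -15/16 · min R -7/8 so -29/32
7 of 14 · RBRRRBR · max L -15/16 · min R -29/32 so -59/64
8 of 14 · RBRRRBRB · max L -59/64 · min R -29/32 so -117/128
9 of 14 · RBRRRBRBB · max L -117/128 · min R -29/32 so -233/256
10 of 14 · RBRRRBRBBR · max L -117/128 · min R -233/256 so -467/512
11 of 14 · RBRRRBRBBRB · max L -467/512 · min R -233/256 so -933/1024
12 of 14 · RBRRRBRBBRBB · max L -933/1024 · min R -233/256 so -1865/2048
13 of 14 · RBRRRBRBBRBBR · max L -933/1024 · min R -1865/2048 so -3731/4096
14 of 14 · RBRRRBRBBRBBRR · max L -933/1024 · min R -3731/4096 so -7463/8192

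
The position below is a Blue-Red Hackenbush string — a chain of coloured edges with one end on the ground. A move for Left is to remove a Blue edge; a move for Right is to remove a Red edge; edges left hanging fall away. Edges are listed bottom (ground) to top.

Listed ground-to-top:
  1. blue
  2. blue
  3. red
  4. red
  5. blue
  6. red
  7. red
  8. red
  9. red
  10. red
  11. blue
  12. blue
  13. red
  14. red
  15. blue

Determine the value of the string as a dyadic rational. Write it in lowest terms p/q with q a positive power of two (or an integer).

10291/8192

Recurse on prefixes of the 15-edge string blue blue red red blue red red red red red blue blue red red blue:
edge 1 of 15 (blue): { 0 | (no moves) } gives 1
edge 2 of 15 (blue): { 0, 1 | (no moves) } gives 2
edge 3 of 15 (red): { 0, 1 | 2 } gives 3/2
edge 4 of 15 (red): { 0, 1 | 3/2, 2 } gives 5/4
edge 5 of 15 (blue): { 0, 1, 5/4 | 3/2, 2 } gives 11/8
edge 6 of 15 (red): { 0, 1, 5/4 | 11/8, 3/2, 2 } gives 21/16
edge 7 of 15 (red): { 0, 1, 5/4 | 21/16, 11/8, 3/2, 2 } gives 41/32
edge 8 of 15 (red): { 0, 1, 5/4 | 41/32, 21/16, 11/8, 3/2, 2 } gives 81/64
edge 9 of 15 (red): { 0, 1, 5/4 | 81/64, 41/32, 21/16, 11/8, 3/2, 2 } gives 161/128
edge 10 of 15 (red): { 0, 1, 5/4 | 161/128, 81/64, 41/32, 21/16, 11/8, 3/2, 2 } gives 321/256
edge 11 of 15 (blue): { 0, 1, 5/4, 321/256 | 161/128, 81/64, 41/32, 21/16, 11/8, 3/2, 2 } gives 643/512
edge 12 of 15 (blue): { 0, 1, 5/4, 321/256, 643/512 | 161/128, 81/64, 41/32, 21/16, 11/8, 3/2, 2 } gives 1287/1024
edge 13 of 15 (red): { 0, 1, 5/4, 321/256, 643/512 | 1287/1024, 161/128, 81/64, 41/32, 21/16, 11/8, 3/2, 2 } gives 2573/2048
edge 14 of 15 (red): { 0, 1, 5/4, 321/256, 643/512 | 2573/2048, 1287/1024, 161/128, 81/64, 41/32, 21/16, 11/8, 3/2, 2 } gives 5145/4096
edge 15 of 15 (blue): { 0, 1, 5/4, 321/256, 643/512, 5145/4096 | 2573/2048, 1287/1024, 161/128, 81/64, 41/32, 21/16, 11/8, 3/2, 2 } gives 10291/8192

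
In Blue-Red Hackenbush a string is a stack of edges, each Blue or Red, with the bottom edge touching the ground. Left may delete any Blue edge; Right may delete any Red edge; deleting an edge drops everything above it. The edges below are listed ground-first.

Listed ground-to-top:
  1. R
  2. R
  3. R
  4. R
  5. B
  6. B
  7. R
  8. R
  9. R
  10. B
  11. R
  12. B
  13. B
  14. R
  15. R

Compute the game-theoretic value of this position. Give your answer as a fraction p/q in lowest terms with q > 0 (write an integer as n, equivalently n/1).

-7079/2048

Recurse on prefixes of the 15-edge string R R R R B B R R R B R B B R R:
value_1 [R]  L=[—]  R=[0]  = -1
value_2 [RR]  L=[—]  R=[-1 0]  = -2
value_3 [RRR]  L=[—]  R=[-2 -1 0]  = -3
value_4 [RRRR]  L=[—]  R=[-3 -2 -1 0]  = -4
value_5 [RRRRB]  L=[-4]  R=[-3 -2 -1 0]  = -7/2
value_6 [RRRRBB]  L=[-4 -7/2]  R=[-3 -2 -1 0]  = -13/4
value_7 [RRRRBBR]  L=[-4 -7/2]  R=[-13/4 -3 -2 -1 0]  = -27/8
value_8 [RRRRBBRR]  L=[-4 -7/2]  R=[-27/8 -13/4 -3 -2 -1 0]  = -55/16
value_9 [RRRRBBRRR]  L=[-4 -7/2]  R=[-55/16 -27/8 -13/4 -3 -2 -1 0]  = -111/32
value_10 [RRRRBBRRRB]  L=[-4 -7/2 -111/32]  R=[-55/16 -27/8 -13/4 -3 -2 -1 0]  = -221/64
value_11 [RRRRBBRRRBR]  L=[-4 -7/2 -111/32]  R=[-221/64 -55/16 -27/8 -13/4 -3 -2 -1 0]  = -443/128
value_12 [RRRRBBRRRBRB]  L=[-4 -7/2 -111/32 -443/128]  R=[-221/64 -55/16 -27/8 -13/4 -3 -2 -1 0]  = -885/256
value_13 [RRRRBBRRRBRBB]  L=[-4 -7/2 -111/32 -443/128 -885/256]  R=[-221/64 -55/16 -27/8 -13/4 -3 -2 -1 0]  = -1769/512
value_14 [RRRRBBRRRBRBBR]  L=[-4 -7/2 -111/32 -443/128 -885/256]  R=[-1769/512 -221/64 -55/16 -27/8 -13/4 -3 -2 -1 0]  = -3539/1024
value_15 [RRRRBBRRRBRBBRR]  L=[-4 -7/2 -111/32 -443/128 -885/256]  R=[-3539/1024 -1769/512 -221/64 -55/16 -27/8 -13/4 -3 -2 -1 0]  = -7079/2048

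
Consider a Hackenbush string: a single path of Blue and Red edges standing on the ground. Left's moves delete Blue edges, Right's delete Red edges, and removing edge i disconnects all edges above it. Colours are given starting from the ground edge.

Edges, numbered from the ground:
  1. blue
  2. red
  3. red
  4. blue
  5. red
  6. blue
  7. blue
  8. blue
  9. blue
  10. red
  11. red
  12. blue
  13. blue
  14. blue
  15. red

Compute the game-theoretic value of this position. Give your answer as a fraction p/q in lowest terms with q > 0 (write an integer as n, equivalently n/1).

Build v(s[:k]) for k = 1..15, string s = blue red red blue red blue blue blue blue red red blue blue blue red.
v_1 [b]  L=[0]  R=[none]  = 1
v_2 [br]  L=[0]  R=[1]  = 1/2
v_3 [brr]  L=[0]  R=[1/2; 1]  = 1/4
v_4 [brrb]  L=[0; 1/4]  R=[1/2; 1]  = 3/8
v_5 [brrbr]  L=[0; 1/4]  R=[3/8; 1/2; 1]  = 5/16
v_6 [brrbrb]  L=[0; 1/4; 5/16]  R=[3/8; 1/2; 1]  = 11/32
v_7 [brrbrbb]  L=[0; 1/4; 5/16; 11/32]  R=[3/8; 1/2; 1]  = 23/64
v_8 [brrbrbbb]  L=[0; 1/4; 5/16; 11/32; 23/64]  R=[3/8; 1/2; 1]  = 47/128
v_9 [brrbrbbbb]  L=[0; 1/4; 5/16; 11/32; 23/64; 47/128]  R=[3/8; 1/2; 1]  = 95/256
v_10 [brrbrbbbbr]  L=[0; 1/4; 5/16; 11/32; 23/64; 47/128]  R=[95/256; 3/8; 1/2; 1]  = 189/512
v_11 [brrbrbbbbrr]  L=[0; 1/4; 5/16; 11/32; 23/64; 47/128]  R=[189/512; 95/256; 3/8; 1/2; 1]  = 377/1024
v_12 [brrbrbbbbrrb]  L=[0; 1/4; 5/16; 11/32; 23/64; 47/128; 377/1024]  R=[189/512; 95/256; 3/8; 1/2; 1]  = 755/2048
v_13 [brrbrbbbbrrbb]  L=[0; 1/4; 5/16; 11/32; 23/64; 47/128; 377/1024; 755/2048]  R=[189/512; 95/256; 3/8; 1/2; 1]  = 1511/4096
v_14 [brrbrbbbbrrbbb]  L=[0; 1/4; 5/16; 11/32; 23/64; 47/128; 377/1024; 755/2048; 1511/4096]  R=[189/512; 95/256; 3/8; 1/2; 1]  = 3023/8192
v_15 [brrbrbbbbrrbbbr]  L=[0; 1/4; 5/16; 11/32; 23/64; 47/128; 377/1024; 755/2048; 1511/4096]  R=[3023/8192; 189/512; 95/256; 3/8; 1/2; 1]  = 6045/16384

6045/16384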